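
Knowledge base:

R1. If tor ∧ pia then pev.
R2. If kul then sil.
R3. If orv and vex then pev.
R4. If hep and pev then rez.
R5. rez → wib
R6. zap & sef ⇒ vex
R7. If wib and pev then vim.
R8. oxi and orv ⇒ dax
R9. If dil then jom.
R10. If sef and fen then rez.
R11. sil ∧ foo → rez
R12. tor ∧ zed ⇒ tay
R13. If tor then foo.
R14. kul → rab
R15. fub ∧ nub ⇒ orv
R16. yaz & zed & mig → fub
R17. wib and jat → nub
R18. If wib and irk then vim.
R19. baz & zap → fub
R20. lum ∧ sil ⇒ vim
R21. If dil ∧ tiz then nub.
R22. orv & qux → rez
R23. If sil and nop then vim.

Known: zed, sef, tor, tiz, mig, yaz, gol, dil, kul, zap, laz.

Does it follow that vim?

Yes

sil  (by R2: kul)
vex  (by R6: zap, sef)
foo  (by R13: tor)
fub  (by R16: yaz, zed, mig)
nub  (by R21: dil, tiz)
rez  (by R11: sil, foo)
orv  (by R15: fub, nub)
pev  (by R3: orv, vex)
wib  (by R5: rez)
vim  (by R7: wib, pev)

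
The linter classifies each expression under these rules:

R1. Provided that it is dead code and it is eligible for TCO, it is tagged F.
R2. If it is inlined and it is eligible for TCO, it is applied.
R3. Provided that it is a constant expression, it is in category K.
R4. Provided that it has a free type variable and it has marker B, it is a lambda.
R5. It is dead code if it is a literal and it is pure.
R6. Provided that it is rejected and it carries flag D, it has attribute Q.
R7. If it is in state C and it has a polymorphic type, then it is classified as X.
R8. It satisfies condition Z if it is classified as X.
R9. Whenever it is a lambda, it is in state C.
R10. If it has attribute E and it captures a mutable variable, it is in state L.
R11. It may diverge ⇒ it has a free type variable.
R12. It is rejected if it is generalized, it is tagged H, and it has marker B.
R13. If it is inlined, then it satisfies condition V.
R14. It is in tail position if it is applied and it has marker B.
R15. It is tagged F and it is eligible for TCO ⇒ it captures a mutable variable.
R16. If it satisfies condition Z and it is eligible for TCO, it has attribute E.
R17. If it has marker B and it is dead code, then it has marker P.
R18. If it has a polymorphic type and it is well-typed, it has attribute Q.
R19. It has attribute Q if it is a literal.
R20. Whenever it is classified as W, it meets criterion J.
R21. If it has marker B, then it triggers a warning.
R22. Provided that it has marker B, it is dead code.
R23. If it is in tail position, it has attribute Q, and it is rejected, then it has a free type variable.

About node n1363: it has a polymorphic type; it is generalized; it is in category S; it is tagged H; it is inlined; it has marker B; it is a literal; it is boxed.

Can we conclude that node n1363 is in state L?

Forward chaining from the given facts derives: is rejected, satisfies condition V, has attribute Q, triggers a warning, is dead code, has marker P.
The only rule concluding "it is in state L" is R10, which needs "it has attribute E"; that is never established.

No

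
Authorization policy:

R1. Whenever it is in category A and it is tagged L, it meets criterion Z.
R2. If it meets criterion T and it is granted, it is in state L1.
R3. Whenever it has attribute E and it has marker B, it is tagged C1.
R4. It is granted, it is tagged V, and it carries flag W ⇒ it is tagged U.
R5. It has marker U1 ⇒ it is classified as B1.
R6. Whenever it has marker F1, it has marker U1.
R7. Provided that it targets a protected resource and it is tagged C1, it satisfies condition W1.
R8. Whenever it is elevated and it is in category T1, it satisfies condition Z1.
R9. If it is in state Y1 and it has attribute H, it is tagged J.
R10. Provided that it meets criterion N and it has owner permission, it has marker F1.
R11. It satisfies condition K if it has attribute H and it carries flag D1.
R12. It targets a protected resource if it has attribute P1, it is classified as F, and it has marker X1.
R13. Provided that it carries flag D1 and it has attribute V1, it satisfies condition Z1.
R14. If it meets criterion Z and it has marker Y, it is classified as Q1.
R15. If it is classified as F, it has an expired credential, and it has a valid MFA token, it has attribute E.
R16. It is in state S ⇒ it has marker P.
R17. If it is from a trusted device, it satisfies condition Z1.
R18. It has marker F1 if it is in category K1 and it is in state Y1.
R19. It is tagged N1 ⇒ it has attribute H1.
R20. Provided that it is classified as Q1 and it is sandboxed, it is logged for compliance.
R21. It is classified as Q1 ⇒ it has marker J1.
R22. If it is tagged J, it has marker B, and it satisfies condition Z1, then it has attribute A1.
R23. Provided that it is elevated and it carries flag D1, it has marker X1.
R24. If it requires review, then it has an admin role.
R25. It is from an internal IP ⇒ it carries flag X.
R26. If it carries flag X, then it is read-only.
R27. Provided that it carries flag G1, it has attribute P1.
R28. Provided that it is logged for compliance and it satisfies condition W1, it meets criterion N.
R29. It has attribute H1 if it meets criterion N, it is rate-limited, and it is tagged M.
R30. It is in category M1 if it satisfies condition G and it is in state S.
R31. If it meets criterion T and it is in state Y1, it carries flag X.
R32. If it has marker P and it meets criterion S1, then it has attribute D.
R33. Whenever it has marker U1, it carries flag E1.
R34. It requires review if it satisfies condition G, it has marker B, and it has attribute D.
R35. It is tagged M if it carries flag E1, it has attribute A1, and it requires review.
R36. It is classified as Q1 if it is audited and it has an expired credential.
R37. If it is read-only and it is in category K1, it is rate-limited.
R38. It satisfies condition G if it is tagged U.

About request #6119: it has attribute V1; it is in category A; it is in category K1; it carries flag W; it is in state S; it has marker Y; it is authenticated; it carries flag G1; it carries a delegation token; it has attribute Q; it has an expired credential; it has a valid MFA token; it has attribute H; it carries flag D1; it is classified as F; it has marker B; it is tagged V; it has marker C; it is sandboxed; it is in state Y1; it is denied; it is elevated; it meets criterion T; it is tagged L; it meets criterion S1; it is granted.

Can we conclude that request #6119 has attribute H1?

Yes

By R1 (it is in category A, it is tagged L): it meets criterion Z.
By R4 (it is granted, it is tagged V, it carries flag W): it is tagged U.
By R9 (it is in state Y1, it has attribute H): it is tagged J.
By R13 (it carries flag D1, it has attribute V1): it satisfies condition Z1.
By R14 (it meets criterion Z, it has marker Y): it is classified as Q1.
By R15 (it is classified as F, it has an expired credential, it has a valid MFA token): it has attribute E.
By R16 (it is in state S): it has marker P.
By R18 (it is in category K1, it is in state Y1): it has marker F1.
By R20 (it is classified as Q1, it is sandboxed): it is logged for compliance.
By R22 (it is tagged J, it has marker B, it satisfies condition Z1): it has attribute A1.
By R23 (it is elevated, it carries flag D1): it has marker X1.
By R27 (it carries flag G1): it has attribute P1.
By R31 (it meets criterion T, it is in state Y1): it carries flag X.
By R32 (it has marker P, it meets criterion S1): it has attribute D.
By R38 (it is tagged U): it satisfies condition G.
By R3 (it has attribute E, it has marker B): it is tagged C1.
By R6 (it has marker F1): it has marker U1.
By R12 (it has attribute P1, it is classified as F, it has marker X1): it targets a protected resource.
By R26 (it carries flag X): it is read-only.
By R33 (it has marker U1): it carries flag E1.
By R34 (it satisfies condition G, it has marker B, it has attribute D): it requires review.
By R35 (it carries flag E1, it has attribute A1, it requires review): it is tagged M.
By R37 (it is read-only, it is in category K1): it is rate-limited.
By R7 (it targets a protected resource, it is tagged C1): it satisfies condition W1.
By R28 (it is logged for compliance, it satisfies condition W1): it meets criterion N.
By R29 (it meets criterion N, it is rate-limited, it is tagged M): it has attribute H1.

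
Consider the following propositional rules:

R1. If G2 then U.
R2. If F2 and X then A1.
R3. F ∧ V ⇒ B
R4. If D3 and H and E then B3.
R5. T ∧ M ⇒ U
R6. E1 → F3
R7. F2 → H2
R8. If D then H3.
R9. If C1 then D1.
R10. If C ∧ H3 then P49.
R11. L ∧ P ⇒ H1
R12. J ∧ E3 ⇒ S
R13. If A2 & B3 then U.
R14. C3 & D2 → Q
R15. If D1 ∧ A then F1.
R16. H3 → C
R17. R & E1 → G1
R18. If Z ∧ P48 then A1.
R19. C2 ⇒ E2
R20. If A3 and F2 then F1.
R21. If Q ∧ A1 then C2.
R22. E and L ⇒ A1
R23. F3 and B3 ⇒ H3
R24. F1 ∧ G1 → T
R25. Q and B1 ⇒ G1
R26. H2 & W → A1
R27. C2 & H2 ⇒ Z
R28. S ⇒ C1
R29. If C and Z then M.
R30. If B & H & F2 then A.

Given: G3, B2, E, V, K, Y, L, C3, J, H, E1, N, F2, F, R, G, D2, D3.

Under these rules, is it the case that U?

No

Forward chaining from the given facts derives: B, B3, F3, H2, Q, G1, A1, H3, A, C, C2, Z, M, P49, E2.
Rules concluding U: R1 needs G2; R5 needs T; R13 needs A2 — none of these are established.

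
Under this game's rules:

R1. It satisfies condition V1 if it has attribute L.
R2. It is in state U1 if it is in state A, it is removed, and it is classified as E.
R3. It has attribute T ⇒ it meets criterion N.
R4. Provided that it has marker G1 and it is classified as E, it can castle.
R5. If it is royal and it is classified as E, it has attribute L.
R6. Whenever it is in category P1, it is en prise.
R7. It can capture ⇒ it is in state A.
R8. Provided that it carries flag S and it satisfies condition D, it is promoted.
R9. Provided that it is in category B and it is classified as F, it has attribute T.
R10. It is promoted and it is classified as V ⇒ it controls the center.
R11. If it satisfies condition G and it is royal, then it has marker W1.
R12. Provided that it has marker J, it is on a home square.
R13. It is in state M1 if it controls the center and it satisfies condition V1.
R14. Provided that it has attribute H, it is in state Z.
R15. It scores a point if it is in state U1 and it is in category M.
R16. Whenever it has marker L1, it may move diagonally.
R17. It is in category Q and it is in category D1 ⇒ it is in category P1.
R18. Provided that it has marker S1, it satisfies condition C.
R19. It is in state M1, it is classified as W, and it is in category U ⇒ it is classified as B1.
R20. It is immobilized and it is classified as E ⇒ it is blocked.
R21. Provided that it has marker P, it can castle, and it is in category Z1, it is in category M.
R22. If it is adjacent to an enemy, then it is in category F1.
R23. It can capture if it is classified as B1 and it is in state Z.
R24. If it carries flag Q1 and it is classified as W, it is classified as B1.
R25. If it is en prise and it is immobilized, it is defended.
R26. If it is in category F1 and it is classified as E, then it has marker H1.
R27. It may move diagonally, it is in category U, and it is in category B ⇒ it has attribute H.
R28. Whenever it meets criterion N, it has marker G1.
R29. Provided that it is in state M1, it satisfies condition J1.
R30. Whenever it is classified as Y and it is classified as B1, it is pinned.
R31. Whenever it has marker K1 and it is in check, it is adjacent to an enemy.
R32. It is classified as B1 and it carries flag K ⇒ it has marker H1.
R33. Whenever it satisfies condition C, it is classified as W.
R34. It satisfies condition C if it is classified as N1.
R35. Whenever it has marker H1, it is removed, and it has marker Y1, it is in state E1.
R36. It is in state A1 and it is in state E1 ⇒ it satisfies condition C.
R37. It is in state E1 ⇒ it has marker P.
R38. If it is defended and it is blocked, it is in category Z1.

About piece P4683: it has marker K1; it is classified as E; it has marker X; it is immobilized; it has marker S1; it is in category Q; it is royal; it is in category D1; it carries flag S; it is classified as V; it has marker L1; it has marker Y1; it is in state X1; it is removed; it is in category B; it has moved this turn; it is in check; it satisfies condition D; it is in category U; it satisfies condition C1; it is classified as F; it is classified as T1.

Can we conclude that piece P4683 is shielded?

No

Forward chaining from the given facts derives: has attribute L, is promoted, has attribute T, controls the center, may move diagonally, is in category P1, satisfies condition C, is blocked, has attribute H, is adjacent to an enemy, is classified as W, satisfies condition V1, meets criterion N, is en prise, is in state M1, is in state Z, is classified as B1, is in category F1, can capture, is defended, has marker H1, has marker G1, satisfies condition J1, is in state E1, has marker P, is in category Z1, can castle, is in state A, is in category M, is in state U1, scores a point.
No rule has "it is shielded" as its conclusion, and it is not among the given facts.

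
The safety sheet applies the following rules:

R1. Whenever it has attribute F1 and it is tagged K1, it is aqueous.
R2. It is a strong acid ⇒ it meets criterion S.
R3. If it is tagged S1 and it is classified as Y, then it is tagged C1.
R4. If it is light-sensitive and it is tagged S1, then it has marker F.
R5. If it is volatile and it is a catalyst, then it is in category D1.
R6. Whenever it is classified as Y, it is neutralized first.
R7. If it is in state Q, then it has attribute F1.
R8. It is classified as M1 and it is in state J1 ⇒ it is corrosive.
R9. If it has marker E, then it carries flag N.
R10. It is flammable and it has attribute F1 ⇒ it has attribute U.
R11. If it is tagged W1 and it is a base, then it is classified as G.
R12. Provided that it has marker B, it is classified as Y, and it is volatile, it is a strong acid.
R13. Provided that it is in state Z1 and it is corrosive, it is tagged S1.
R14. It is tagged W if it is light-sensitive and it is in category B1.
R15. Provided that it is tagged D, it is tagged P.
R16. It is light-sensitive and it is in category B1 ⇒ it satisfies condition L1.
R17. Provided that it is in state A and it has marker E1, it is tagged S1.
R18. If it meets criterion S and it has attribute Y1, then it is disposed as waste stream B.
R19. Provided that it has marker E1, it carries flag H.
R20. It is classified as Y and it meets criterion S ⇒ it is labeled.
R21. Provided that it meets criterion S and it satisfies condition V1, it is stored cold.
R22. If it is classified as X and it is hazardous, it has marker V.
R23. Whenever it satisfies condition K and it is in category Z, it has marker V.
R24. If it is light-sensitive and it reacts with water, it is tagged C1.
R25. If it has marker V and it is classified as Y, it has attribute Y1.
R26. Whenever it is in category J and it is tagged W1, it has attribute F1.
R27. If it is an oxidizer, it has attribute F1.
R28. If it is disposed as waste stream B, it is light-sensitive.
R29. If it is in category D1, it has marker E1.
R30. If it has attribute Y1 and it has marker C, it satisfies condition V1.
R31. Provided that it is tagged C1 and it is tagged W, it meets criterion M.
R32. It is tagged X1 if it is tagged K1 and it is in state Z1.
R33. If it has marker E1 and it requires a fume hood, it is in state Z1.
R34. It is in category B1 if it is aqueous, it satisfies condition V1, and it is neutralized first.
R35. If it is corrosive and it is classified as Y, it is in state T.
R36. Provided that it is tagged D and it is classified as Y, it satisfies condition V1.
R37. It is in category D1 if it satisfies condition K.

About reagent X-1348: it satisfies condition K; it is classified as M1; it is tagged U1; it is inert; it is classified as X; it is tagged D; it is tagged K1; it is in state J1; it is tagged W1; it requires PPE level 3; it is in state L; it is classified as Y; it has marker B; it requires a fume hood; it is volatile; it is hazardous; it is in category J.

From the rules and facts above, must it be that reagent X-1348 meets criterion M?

By R6 (it is classified as Y): it is neutralized first.
By R8 (it is classified as M1, it is in state J1): it is corrosive.
By R12 (it has marker B, it is classified as Y, it is volatile): it is a strong acid.
By R22 (it is classified as X, it is hazardous): it has marker V.
By R25 (it has marker V, it is classified as Y): it has attribute Y1.
By R26 (it is in category J, it is tagged W1): it has attribute F1.
By R36 (it is tagged D, it is classified as Y): it satisfies condition V1.
By R37 (it satisfies condition K): it is in category D1.
By R1 (it has attribute F1, it is tagged K1): it is aqueous.
By R2 (it is a strong acid): it meets criterion S.
By R18 (it meets criterion S, it has attribute Y1): it is disposed as waste stream B.
By R28 (it is disposed as waste stream B): it is light-sensitive.
By R29 (it is in category D1): it has marker E1.
By R33 (it has marker E1, it requires a fume hood): it is in state Z1.
By R34 (it is aqueous, it satisfies condition V1, it is neutralized first): it is in category B1.
By R13 (it is in state Z1, it is corrosive): it is tagged S1.
By R14 (it is light-sensitive, it is in category B1): it is tagged W.
By R3 (it is tagged S1, it is classified as Y): it is tagged C1.
By R31 (it is tagged C1, it is tagged W): it meets criterion M.

Yes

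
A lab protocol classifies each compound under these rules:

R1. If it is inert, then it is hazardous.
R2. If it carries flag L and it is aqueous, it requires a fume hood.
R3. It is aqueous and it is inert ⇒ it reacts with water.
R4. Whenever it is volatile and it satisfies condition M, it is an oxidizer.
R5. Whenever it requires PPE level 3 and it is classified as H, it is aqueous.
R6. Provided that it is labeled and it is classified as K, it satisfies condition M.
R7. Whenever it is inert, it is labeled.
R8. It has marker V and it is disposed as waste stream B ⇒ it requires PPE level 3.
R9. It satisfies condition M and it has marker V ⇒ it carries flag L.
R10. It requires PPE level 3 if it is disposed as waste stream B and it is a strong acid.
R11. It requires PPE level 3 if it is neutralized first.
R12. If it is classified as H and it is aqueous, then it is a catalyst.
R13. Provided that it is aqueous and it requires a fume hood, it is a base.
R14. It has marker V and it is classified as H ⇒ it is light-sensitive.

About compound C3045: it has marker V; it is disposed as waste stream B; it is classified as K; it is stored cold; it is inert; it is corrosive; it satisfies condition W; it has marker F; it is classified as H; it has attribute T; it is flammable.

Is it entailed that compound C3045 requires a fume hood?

By R7 (it is inert): it is labeled.
By R8 (it has marker V, it is disposed as waste stream B): it requires PPE level 3.
By R5 (it requires PPE level 3, it is classified as H): it is aqueous.
By R6 (it is labeled, it is classified as K): it satisfies condition M.
By R9 (it satisfies condition M, it has marker V): it carries flag L.
By R2 (it carries flag L, it is aqueous): it requires a fume hood.

Yes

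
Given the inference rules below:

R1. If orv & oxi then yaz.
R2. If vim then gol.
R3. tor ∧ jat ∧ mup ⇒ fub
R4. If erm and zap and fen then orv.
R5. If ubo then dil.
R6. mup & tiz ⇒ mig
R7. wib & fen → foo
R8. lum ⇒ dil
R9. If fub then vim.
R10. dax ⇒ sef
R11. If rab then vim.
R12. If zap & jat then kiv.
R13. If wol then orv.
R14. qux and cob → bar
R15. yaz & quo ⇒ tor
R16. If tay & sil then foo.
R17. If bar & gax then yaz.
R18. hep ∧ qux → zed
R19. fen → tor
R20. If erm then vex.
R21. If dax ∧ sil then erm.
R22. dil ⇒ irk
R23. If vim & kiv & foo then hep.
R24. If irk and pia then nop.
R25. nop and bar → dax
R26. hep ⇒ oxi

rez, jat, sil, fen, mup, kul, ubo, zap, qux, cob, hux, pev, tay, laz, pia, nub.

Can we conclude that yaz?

dil  (by R5: ubo)
kiv  (by R12: zap, jat)
bar  (by R14: qux, cob)
foo  (by R16: tay, sil)
tor  (by R19: fen)
irk  (by R22: dil)
nop  (by R24: irk, pia)
dax  (by R25: nop, bar)
fub  (by R3: tor, jat, mup)
vim  (by R9: fub)
erm  (by R21: dax, sil)
hep  (by R23: vim, kiv, foo)
oxi  (by R26: hep)
orv  (by R4: erm, zap, fen)
yaz  (by R1: orv, oxi)

Yes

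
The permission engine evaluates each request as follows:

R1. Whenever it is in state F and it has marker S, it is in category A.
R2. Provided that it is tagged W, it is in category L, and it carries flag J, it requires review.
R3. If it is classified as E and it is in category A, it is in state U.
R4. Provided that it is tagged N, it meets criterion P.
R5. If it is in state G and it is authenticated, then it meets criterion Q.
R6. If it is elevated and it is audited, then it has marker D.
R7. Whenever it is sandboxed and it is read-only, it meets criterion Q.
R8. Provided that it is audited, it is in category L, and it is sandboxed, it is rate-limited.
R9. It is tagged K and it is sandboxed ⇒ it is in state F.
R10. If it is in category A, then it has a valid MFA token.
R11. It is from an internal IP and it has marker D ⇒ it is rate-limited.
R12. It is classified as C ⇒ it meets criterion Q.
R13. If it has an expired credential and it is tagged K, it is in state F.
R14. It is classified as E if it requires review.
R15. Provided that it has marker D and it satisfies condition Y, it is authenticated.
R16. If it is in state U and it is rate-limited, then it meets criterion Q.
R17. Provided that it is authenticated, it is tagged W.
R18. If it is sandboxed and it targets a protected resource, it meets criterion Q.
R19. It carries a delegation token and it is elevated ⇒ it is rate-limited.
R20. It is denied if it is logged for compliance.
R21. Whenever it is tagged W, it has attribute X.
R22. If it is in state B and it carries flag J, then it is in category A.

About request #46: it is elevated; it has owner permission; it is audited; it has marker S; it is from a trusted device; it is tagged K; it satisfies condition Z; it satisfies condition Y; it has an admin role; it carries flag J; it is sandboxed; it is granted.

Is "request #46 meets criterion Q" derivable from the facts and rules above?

No

Forward chaining from the given facts derives: has marker D, is in state F, is authenticated, is tagged W, has attribute X, is in category A, has a valid MFA token.
Rules concluding "it meets criterion Q": R5 needs "it is in state G"; R7 needs "it is read-only"; R12 needs "it is classified as C"; R16 needs "it is in state U"; R18 needs "it targets a protected resource" — none of these are established.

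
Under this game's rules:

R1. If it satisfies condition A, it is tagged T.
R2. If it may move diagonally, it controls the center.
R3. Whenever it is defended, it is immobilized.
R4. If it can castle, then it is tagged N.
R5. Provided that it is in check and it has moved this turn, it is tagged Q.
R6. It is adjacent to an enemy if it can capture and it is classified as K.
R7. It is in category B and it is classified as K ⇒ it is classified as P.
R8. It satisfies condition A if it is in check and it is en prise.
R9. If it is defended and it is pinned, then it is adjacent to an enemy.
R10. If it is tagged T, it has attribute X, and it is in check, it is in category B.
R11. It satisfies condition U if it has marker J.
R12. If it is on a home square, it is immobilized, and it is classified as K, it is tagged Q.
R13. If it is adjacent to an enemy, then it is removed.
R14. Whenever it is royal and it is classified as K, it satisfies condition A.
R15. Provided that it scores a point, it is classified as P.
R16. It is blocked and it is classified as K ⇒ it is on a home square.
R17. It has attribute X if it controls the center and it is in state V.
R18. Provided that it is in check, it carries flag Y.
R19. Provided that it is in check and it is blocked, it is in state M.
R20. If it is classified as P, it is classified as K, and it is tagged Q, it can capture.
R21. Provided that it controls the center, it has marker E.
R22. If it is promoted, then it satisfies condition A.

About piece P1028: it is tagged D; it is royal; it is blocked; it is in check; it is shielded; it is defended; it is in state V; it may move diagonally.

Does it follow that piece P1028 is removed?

Forward chaining from the given facts derives: controls the center, is immobilized, has attribute X, carries flag Y, is in state M, has marker E.
The only rule concluding "it is removed" is R13, which needs "it is adjacent to an enemy"; that is never established.

No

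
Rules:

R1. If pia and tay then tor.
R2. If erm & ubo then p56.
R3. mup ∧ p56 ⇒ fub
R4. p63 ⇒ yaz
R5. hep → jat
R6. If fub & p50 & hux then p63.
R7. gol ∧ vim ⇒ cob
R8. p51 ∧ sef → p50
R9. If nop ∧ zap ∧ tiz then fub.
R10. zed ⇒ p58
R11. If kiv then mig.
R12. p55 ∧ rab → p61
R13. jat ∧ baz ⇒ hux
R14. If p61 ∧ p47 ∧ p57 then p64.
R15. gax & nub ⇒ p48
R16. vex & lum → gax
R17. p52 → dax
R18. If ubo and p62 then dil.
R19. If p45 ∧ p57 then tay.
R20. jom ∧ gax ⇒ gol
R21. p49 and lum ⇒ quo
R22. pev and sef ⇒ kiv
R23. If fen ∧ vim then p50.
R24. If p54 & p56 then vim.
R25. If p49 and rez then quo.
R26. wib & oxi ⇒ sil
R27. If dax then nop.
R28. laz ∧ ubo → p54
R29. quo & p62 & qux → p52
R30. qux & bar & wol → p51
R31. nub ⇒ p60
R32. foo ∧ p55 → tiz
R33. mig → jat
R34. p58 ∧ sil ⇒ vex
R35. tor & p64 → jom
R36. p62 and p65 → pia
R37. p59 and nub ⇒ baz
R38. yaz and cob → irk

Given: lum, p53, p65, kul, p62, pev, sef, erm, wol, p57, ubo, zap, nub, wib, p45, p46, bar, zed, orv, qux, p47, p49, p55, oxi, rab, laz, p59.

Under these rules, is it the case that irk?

No

Forward chaining from the given facts derives: p56, p58, p61, p64, dil, tay, quo, kiv, sil, p54, p52, p51, p60, vex, pia, baz, tor, p50, mig, gax, dax, vim, nop, jat, jom, hux, p48, gol, cob.
The only rule concluding irk is R38, which needs yaz; that is never established.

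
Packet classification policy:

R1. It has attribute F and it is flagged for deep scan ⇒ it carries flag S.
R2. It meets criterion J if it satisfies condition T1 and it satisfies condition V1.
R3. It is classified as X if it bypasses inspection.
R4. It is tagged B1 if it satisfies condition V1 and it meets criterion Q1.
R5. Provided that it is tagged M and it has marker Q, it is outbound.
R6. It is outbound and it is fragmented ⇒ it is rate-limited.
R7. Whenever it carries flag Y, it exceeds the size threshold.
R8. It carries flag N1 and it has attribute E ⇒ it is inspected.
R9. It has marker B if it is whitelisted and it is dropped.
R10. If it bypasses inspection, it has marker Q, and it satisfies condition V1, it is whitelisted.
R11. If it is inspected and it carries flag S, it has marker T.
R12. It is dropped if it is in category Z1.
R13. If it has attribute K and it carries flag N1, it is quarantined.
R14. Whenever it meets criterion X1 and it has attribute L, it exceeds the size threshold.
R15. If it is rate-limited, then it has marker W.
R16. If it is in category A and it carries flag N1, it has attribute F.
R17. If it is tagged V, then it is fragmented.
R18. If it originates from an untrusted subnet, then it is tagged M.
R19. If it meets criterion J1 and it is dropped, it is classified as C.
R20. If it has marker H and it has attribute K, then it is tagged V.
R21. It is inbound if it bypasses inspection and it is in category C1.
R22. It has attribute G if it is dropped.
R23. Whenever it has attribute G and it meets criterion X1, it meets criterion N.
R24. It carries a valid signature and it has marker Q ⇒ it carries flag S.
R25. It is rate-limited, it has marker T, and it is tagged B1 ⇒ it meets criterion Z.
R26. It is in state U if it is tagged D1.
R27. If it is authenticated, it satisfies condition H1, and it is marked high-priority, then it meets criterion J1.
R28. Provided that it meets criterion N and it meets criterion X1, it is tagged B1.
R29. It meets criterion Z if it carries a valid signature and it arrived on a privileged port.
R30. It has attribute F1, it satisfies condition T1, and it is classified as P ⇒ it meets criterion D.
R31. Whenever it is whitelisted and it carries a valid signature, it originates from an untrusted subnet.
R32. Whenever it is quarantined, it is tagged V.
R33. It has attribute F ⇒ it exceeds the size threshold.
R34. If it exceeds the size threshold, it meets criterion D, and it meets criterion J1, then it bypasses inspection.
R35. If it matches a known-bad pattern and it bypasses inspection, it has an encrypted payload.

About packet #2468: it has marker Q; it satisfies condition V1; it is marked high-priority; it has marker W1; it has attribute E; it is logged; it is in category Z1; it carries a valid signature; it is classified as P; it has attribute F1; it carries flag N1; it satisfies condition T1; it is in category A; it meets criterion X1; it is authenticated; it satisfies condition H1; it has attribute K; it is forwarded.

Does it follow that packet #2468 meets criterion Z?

By R8 (it carries flag N1, it has attribute E): it is inspected.
By R12 (it is in category Z1): it is dropped.
By R13 (it has attribute K, it carries flag N1): it is quarantined.
By R16 (it is in category A, it carries flag N1): it has attribute F.
By R22 (it is dropped): it has attribute G.
By R23 (it has attribute G, it meets criterion X1): it meets criterion N.
By R24 (it carries a valid signature, it has marker Q): it carries flag S.
By R27 (it is authenticated, it satisfies condition H1, it is marked high-priority): it meets criterion J1.
By R28 (it meets criterion N, it meets criterion X1): it is tagged B1.
By R30 (it has attribute F1, it satisfies condition T1, it is classified as P): it meets criterion D.
By R32 (it is quarantined): it is tagged V.
By R33 (it has attribute F): it exceeds the size threshold.
By R34 (it exceeds the size threshold, it meets criterion D, it meets criterion J1): it bypasses inspection.
By R10 (it bypasses inspection, it has marker Q, it satisfies condition V1): it is whitelisted.
By R11 (it is inspected, it carries flag S): it has marker T.
By R17 (it is tagged V): it is fragmented.
By R31 (it is whitelisted, it carries a valid signature): it originates from an untrusted subnet.
By R18 (it originates from an untrusted subnet): it is tagged M.
By R5 (it is tagged M, it has marker Q): it is outbound.
By R6 (it is outbound, it is fragmented): it is rate-limited.
By R25 (it is rate-limited, it has marker T, it is tagged B1): it meets criterion Z.

Yes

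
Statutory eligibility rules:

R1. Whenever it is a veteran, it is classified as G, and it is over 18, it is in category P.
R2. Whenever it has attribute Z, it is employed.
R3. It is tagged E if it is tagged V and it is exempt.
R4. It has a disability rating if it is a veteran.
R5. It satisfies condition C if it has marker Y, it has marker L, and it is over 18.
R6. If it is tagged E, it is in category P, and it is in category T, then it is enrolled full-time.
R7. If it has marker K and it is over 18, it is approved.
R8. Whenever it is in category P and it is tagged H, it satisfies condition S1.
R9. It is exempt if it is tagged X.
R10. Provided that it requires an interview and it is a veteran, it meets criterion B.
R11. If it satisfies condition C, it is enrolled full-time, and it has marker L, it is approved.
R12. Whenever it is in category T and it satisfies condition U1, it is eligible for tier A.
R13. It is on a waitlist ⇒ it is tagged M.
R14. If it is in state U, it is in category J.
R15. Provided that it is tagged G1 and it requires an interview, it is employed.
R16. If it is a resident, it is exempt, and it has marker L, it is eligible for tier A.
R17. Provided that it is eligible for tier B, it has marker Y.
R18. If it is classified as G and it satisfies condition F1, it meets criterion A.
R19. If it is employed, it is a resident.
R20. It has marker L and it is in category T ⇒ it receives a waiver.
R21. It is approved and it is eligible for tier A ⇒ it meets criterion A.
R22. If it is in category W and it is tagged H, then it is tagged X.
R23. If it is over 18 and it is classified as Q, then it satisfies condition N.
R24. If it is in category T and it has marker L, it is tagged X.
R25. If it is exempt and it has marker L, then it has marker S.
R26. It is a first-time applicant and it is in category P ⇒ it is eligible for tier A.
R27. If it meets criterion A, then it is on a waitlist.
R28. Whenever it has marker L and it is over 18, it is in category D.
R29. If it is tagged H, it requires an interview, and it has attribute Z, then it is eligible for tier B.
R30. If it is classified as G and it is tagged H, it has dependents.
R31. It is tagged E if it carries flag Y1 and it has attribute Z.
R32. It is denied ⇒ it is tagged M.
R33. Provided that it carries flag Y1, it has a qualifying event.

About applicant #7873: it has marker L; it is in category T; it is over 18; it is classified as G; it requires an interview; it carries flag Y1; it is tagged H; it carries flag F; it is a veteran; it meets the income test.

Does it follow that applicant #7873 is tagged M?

Forward chaining from the given facts derives: is in category P, has a disability rating, satisfies condition S1, meets criterion B, receives a waiver, is tagged X, is in category D, has dependents, has a qualifying event, is exempt, has marker S.
Rules concluding "it is tagged M": R13 needs "it is on a waitlist"; R32 needs "it is denied" — none of these are established.

No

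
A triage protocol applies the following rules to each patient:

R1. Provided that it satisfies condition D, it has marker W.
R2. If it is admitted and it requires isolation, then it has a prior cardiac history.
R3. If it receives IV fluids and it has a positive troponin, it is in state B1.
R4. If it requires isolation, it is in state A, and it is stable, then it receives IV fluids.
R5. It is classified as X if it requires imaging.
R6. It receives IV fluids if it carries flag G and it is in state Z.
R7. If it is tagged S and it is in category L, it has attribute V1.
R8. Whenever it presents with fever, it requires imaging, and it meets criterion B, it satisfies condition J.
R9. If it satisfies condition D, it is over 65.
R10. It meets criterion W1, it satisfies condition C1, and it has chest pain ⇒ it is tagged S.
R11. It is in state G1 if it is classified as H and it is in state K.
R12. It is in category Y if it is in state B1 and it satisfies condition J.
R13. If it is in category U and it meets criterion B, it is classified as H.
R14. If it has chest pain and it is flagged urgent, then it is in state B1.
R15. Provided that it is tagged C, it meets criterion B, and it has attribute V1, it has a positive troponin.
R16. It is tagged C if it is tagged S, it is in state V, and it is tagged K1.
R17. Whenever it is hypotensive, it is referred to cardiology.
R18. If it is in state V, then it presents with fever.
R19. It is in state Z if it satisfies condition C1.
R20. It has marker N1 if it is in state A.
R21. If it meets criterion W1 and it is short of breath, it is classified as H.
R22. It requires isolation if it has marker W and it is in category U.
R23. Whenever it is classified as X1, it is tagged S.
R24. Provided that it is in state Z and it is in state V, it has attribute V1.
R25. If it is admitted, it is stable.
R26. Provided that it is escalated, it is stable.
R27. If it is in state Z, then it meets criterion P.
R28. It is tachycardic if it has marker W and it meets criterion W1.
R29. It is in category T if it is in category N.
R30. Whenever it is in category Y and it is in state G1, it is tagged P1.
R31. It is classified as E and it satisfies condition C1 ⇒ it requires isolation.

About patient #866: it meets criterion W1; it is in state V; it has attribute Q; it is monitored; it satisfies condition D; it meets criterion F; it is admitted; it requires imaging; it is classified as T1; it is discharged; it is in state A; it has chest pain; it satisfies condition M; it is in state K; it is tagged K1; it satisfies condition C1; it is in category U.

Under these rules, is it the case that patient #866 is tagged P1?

No

Forward chaining from the given facts derives: has marker W, is classified as X, is over 65, is tagged S, is tagged C, presents with fever, is in state Z, has marker N1, requires isolation, has attribute V1, is stable, meets criterion P, is tachycardic, has a prior cardiac history, receives IV fluids.
The only rule concluding "it is tagged P1" is R30, which needs "it is in category Y"; that is never established.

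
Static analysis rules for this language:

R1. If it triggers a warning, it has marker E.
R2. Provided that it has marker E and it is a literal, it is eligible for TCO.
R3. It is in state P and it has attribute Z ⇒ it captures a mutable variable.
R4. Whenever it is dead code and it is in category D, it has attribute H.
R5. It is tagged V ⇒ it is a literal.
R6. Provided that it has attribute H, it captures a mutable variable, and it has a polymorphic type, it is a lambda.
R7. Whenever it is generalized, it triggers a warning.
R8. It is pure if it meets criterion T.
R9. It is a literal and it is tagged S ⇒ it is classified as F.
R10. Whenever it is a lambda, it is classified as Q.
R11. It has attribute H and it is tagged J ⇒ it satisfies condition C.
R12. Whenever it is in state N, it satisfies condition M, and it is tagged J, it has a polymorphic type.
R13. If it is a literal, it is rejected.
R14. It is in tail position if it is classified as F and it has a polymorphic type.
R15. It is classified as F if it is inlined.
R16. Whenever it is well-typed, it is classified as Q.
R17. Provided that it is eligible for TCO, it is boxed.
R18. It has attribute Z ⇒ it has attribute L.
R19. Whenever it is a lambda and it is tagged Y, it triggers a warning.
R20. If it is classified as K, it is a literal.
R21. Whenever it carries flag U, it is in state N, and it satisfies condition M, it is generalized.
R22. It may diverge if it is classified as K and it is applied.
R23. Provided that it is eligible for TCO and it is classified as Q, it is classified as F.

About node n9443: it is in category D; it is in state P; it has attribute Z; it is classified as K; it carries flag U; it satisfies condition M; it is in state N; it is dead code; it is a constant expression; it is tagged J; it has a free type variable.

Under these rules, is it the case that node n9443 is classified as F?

Yes

By R3 (it is in state P, it has attribute Z): it captures a mutable variable.
By R4 (it is dead code, it is in category D): it has attribute H.
By R12 (it is in state N, it satisfies condition M, it is tagged J): it has a polymorphic type.
By R20 (it is classified as K): it is a literal.
By R21 (it carries flag U, it is in state N, it satisfies condition M): it is generalized.
By R6 (it has attribute H, it captures a mutable variable, it has a polymorphic type): it is a lambda.
By R7 (it is generalized): it triggers a warning.
By R10 (it is a lambda): it is classified as Q.
By R1 (it triggers a warning): it has marker E.
By R2 (it has marker E, it is a literal): it is eligible for TCO.
By R23 (it is eligible for TCO, it is classified as Q): it is classified as F.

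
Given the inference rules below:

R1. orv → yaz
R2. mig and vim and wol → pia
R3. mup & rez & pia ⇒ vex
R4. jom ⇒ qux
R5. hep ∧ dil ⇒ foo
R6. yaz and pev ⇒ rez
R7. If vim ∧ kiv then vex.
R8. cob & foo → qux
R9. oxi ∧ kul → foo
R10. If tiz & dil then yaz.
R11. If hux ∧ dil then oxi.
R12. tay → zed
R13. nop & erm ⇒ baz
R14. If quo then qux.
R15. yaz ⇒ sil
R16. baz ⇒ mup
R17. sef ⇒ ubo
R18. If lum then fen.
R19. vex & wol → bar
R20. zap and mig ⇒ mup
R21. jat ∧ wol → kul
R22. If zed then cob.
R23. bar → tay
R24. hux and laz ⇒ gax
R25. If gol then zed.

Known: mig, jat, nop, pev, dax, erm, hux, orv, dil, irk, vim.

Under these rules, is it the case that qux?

Forward chaining from the given facts derives: yaz, rez, oxi, baz, sil, mup.
Rules concluding qux: R4 needs jom; R8 needs cob; R14 needs quo — none of these are established.

No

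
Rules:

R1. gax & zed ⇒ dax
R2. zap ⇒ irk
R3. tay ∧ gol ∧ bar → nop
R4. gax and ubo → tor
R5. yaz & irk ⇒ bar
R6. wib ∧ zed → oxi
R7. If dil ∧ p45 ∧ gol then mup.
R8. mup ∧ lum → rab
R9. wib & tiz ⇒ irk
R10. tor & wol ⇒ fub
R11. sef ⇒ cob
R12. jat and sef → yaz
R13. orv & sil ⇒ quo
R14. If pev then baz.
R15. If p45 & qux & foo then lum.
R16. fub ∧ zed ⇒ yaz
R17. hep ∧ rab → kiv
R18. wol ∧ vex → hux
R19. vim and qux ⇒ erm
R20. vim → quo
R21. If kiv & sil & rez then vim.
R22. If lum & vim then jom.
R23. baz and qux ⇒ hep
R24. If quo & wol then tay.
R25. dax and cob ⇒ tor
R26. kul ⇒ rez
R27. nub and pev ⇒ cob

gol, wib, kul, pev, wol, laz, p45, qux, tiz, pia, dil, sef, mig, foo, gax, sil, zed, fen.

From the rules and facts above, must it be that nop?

dax  (by R1: gax, zed)
mup  (by R7: dil, p45, gol)
irk  (by R9: wib, tiz)
cob  (by R11: sef)
baz  (by R14: pev)
lum  (by R15: p45, qux, foo)
hep  (by R23: baz, qux)
tor  (by R25: dax, cob)
rez  (by R26: kul)
rab  (by R8: mup, lum)
fub  (by R10: tor, wol)
yaz  (by R16: fub, zed)
kiv  (by R17: hep, rab)
vim  (by R21: kiv, sil, rez)
bar  (by R5: yaz, irk)
quo  (by R20: vim)
tay  (by R24: quo, wol)
nop  (by R3: tay, gol, bar)

Yes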